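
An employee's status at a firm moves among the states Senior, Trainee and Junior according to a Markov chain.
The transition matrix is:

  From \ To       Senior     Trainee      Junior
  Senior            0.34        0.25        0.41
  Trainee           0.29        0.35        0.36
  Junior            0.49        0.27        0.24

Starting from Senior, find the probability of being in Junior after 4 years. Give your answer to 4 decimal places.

0.3379

Propagate the distribution vector 4 years from Senior.
After 0 years: (1.0000, 0.0000, 0.0000)
After 1 year: (0.3400, 0.2500, 0.4100)
After 2 years: (0.3890, 0.2832, 0.3278)
After 3 years: (0.3750, 0.2849, 0.3401)
After 4 years: (0.3768, 0.2853, 0.3379)
P(in Junior after 4 years) = 0.3379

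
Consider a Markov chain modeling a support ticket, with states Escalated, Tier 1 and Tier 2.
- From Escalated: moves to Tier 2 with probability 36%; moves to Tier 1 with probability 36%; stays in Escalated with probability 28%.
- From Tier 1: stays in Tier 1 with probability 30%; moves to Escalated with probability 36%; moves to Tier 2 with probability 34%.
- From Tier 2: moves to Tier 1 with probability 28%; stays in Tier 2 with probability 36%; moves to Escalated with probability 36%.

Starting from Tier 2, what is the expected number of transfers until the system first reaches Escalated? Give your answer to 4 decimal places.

Let t(s) be the expected number of transfers to first reach Escalated from state s, with t(Escalated) = 0. Conditioning on the first transfer:
t(Tier 1) = 1 + 0.3·t(Tier 1) + 0.34·t(Tier 2)
t(Tier 2) = 1 + 0.28·t(Tier 1) + 0.36·t(Tier 2)
Solving: t(Tier 1) = 2.7778, t(Tier 2) = 2.7778.
Expected transfers from Tier 2 to Escalated: 2.7778.

2.7778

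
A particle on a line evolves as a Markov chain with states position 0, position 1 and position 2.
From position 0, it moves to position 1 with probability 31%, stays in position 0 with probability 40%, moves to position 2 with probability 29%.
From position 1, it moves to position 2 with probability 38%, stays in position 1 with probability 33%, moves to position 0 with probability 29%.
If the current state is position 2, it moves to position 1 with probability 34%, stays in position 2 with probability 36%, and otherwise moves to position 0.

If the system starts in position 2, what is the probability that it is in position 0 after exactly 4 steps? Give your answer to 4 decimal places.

0.3297

Propagate the distribution vector 4 steps from position 2.
After 0 steps: (0.0000, 0.0000, 1.0000)
After 1 step: (0.3000, 0.3400, 0.3600)
After 2 steps: (0.3266, 0.3276, 0.3458)
After 3 steps: (0.3294, 0.3269, 0.3437)
After 4 steps: (0.3297, 0.3268, 0.3435)
P(in position 0 after 4 steps) = 0.3297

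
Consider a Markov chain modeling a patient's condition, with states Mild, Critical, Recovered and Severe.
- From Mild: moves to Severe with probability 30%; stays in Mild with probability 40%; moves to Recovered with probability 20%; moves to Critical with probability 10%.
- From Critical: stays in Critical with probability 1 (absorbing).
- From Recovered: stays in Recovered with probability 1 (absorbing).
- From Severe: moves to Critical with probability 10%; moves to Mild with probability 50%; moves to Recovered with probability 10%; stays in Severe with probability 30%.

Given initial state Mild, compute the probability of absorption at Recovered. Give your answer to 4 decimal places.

Let h(s) be the probability of absorption at Recovered starting from transient state s. Then h(Recovered) = 1 and h(Critical) = 0. By first-step analysis:
h(Mild) = 0.4·h(Mild) + 0.1·0 + 0.2·1 + 0.3·h(Severe)
h(Severe) = 0.5·h(Mild) + 0.1·0 + 0.1·1 + 0.3·h(Severe)
Solving: h(Mild) = 0.6296, h(Severe) = 0.5926.
Starting from Mild, the probability is 0.6296.

0.6296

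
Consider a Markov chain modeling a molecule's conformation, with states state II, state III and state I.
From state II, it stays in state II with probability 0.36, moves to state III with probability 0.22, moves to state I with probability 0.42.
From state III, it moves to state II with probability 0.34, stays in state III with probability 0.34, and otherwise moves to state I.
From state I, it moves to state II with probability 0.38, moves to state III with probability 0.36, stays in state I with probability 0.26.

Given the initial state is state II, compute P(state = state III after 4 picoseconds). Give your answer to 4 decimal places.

Propagate the distribution vector 4 picoseconds from state II.
After 0 picoseconds: (1.0000, 0.0000, 0.0000)
After 1 picosecond: (0.3600, 0.2200, 0.4200)
After 2 picoseconds: (0.3640, 0.3052, 0.3308)
After 3 picoseconds: (0.3605, 0.3029, 0.3366)
After 4 picoseconds: (0.3607, 0.3035, 0.3359)
P(in state III after 4 picoseconds) = 0.3035

0.3035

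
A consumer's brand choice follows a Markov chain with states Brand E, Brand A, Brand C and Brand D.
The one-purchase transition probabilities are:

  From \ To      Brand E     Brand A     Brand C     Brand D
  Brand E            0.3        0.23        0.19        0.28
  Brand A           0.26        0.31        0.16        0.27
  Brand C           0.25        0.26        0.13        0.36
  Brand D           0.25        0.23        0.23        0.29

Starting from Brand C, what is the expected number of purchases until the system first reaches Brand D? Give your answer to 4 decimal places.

Let t(s) be the expected number of purchases to first reach Brand D from state s, with t(Brand D) = 0. Conditioning on the first purchase:
t(Brand E) = 1 + 0.3·t(Brand E) + 0.23·t(Brand A) + 0.19·t(Brand C)
t(Brand A) = 1 + 0.26·t(Brand E) + 0.31·t(Brand A) + 0.16·t(Brand C)
t(Brand C) = 1 + 0.25·t(Brand E) + 0.26·t(Brand A) + 0.13·t(Brand C)
Solving: t(Brand E) = 3.4340, t(Brand A) = 3.4797, t(Brand C) = 3.1761.
Expected purchases from Brand C to Brand D: 3.1761.

3.1761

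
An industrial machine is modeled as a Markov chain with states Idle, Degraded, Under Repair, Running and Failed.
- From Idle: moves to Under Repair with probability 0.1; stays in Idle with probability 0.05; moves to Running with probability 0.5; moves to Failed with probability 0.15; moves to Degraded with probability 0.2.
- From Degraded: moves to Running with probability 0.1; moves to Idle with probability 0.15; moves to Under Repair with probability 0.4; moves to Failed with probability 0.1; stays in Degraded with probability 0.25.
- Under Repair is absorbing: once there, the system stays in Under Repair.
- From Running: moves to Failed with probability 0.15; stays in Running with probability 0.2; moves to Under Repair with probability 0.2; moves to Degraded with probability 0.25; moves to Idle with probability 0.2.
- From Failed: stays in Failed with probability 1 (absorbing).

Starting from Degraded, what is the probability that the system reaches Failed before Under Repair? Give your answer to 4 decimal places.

0.2650

Let h(s) be the probability of absorption at Failed starting from transient state s. Then h(Failed) = 1 and h(Under Repair) = 0. By first-step analysis:
h(Idle) = 0.05·h(Idle) + 0.2·h(Degraded) + 0.1·0 + 0.5·h(Running) + 0.15·1
h(Degraded) = 0.15·h(Idle) + 0.25·h(Degraded) + 0.4·0 + 0.1·h(Running) + 0.1·1
h(Running) = 0.2·h(Idle) + 0.25·h(Degraded) + 0.2·0 + 0.2·h(Running) + 0.15·1
Solving: h(Idle) = 0.4099, h(Degraded) = 0.2650, h(Running) = 0.3728.
Starting from Degraded, the probability is 0.2650.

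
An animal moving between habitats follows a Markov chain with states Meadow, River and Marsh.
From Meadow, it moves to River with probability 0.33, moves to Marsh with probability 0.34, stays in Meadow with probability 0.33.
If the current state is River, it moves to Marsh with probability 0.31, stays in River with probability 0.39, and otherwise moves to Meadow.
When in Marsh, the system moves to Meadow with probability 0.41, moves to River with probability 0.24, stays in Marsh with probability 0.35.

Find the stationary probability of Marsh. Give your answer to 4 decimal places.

0.3338

Let the stationary distribution be π with π = πP and π_1 + π_2 + π_3 = 1.
π_1 = 0.33·π_1 + 0.3·π_2 + 0.41·π_3
π_2 = 0.33·π_1 + 0.39·π_2 + 0.24·π_3
Solving with the normalization constraint gives π = (0.3471, 0.3191, 0.3338).
So the stationary probability of Marsh is 0.3338.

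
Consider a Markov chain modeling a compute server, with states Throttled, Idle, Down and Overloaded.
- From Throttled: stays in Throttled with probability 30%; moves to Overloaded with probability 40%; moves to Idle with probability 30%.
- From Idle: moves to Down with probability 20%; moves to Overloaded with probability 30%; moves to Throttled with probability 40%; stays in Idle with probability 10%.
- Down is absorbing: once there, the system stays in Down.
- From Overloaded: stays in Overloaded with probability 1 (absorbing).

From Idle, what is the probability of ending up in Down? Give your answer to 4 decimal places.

0.2745

Let h(s) be the probability of absorption at Down starting from transient state s. Then h(Down) = 1 and h(Overloaded) = 0. By first-step analysis:
h(Throttled) = 0.3·h(Throttled) + 0.3·h(Idle) + 0.4·0
h(Idle) = 0.4·h(Throttled) + 0.1·h(Idle) + 0.2·1 + 0.3·0
Solving: h(Throttled) = 0.1176, h(Idle) = 0.2745.
Starting from Idle, the probability is 0.2745.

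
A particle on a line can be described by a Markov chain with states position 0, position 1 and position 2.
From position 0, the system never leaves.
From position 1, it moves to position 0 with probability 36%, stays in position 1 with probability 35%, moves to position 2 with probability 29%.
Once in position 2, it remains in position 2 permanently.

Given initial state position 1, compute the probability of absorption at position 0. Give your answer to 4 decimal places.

Let h(s) be the probability of absorption at position 0 starting from transient state s. Then h(position 0) = 1 and h(position 2) = 0. By first-step analysis:
h(position 1) = 0.36·1 + 0.35·h(position 1) + 0.29·0
Solving: h(position 1) = 0.5538.
Starting from position 1, the probability is 0.5538.

0.5538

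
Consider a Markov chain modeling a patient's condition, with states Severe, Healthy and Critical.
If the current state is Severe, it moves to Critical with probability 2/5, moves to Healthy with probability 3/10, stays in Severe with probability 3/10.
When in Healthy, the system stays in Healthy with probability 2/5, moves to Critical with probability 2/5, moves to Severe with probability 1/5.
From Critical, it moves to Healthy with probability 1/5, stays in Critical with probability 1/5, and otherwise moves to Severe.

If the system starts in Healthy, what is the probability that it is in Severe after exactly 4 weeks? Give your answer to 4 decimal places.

0.3710

Propagate the distribution vector 4 weeks from Healthy.
After 0 weeks: (0.0000, 1.0000, 0.0000)
After 1 week: (0.2000, 0.4000, 0.4000)
After 2 weeks: (0.3800, 0.3000, 0.3200)
After 3 weeks: (0.3660, 0.2980, 0.3360)
After 4 weeks: (0.3710, 0.2962, 0.3328)
P(in Severe after 4 weeks) = 0.3710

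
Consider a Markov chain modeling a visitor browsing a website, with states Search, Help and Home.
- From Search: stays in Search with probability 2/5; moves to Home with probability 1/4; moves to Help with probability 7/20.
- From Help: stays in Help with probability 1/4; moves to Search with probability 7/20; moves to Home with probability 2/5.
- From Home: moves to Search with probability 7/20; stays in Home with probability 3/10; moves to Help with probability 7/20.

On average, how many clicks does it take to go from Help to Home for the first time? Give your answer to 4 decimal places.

Let t(s) be the expected number of clicks to first reach Home from state s, with t(Home) = 0. Conditioning on the first click:
t(Search) = 1 + 0.4·t(Search) + 0.35·t(Help)
t(Help) = 1 + 0.35·t(Search) + 0.25·t(Help)
Solving: t(Search) = 3.3588, t(Help) = 2.9008.
Expected clicks from Help to Home: 2.9008.

2.9008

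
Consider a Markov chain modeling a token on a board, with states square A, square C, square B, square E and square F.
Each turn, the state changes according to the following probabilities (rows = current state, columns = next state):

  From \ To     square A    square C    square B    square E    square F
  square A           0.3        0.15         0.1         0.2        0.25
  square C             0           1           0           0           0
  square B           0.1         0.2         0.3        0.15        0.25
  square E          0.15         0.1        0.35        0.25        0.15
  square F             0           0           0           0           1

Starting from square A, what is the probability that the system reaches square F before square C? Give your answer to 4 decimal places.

Let h(s) be the probability of absorption at square F starting from transient state s. Then h(square F) = 1 and h(square C) = 0. By first-step analysis:
h(square A) = 0.3·h(square A) + 0.15·0 + 0.1·h(square B) + 0.2·h(square E) + 0.25·1
h(square B) = 0.1·h(square A) + 0.2·0 + 0.3·h(square B) + 0.15·h(square E) + 0.25·1
h(square E) = 0.15·h(square A) + 0.1·0 + 0.35·h(square B) + 0.25·h(square E) + 0.15·1
Solving: h(square A) = 0.6062, h(square B) = 0.5695, h(square E) = 0.5870.
Starting from square A, the probability is 0.6062.

0.6062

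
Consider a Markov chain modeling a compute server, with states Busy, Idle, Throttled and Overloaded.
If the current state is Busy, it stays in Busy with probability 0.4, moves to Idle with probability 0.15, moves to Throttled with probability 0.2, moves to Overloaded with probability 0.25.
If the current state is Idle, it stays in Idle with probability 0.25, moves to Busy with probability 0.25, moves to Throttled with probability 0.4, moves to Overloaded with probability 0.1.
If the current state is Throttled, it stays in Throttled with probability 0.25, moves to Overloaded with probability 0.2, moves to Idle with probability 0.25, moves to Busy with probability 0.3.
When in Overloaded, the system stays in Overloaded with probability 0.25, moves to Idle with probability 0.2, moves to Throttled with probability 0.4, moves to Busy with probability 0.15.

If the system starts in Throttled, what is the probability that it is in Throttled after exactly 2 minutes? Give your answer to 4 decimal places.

Propagate the distribution vector 2 minutes from Throttled.
After 0 minutes: (0.0000, 0.0000, 1.0000, 0.0000)
After 1 minute: (0.3000, 0.2500, 0.2500, 0.2000)
After 2 minutes: (0.2875, 0.2100, 0.3025, 0.2000)
P(in Throttled after 2 minutes) = 0.3025

0.3025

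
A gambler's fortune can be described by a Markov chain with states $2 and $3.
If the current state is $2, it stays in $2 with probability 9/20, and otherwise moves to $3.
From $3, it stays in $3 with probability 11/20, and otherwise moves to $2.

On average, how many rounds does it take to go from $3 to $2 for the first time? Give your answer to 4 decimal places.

2.2222

Let t(s) be the expected number of rounds to first reach $2 from state s, with t($2) = 0. Conditioning on the first round:
t($3) = 1 + 0.55·t($3)
Solving: t($3) = 2.2222.
Expected rounds from $3 to $2: 2.2222.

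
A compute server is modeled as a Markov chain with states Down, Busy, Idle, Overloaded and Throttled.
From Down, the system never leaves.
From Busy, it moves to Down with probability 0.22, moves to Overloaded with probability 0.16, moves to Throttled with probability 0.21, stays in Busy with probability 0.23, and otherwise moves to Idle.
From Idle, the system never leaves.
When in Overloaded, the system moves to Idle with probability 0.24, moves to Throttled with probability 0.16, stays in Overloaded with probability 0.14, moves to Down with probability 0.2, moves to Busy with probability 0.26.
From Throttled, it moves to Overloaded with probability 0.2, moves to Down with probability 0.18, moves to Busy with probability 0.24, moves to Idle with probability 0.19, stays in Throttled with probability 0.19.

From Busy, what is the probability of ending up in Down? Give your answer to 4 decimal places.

Let h(s) be the probability of absorption at Down starting from transient state s. Then h(Down) = 1 and h(Idle) = 0. By first-step analysis:
h(Busy) = 0.22·1 + 0.23·h(Busy) + 0.18·0 + 0.16·h(Overloaded) + 0.21·h(Throttled)
h(Overloaded) = 0.2·1 + 0.26·h(Busy) + 0.24·0 + 0.14·h(Overloaded) + 0.16·h(Throttled)
h(Throttled) = 0.18·1 + 0.24·h(Busy) + 0.19·0 + 0.2·h(Overloaded) + 0.19·h(Throttled)
Solving: h(Busy) = 0.5211, h(Overloaded) = 0.4823, h(Throttled) = 0.4957.
Starting from Busy, the probability is 0.5211.

0.5211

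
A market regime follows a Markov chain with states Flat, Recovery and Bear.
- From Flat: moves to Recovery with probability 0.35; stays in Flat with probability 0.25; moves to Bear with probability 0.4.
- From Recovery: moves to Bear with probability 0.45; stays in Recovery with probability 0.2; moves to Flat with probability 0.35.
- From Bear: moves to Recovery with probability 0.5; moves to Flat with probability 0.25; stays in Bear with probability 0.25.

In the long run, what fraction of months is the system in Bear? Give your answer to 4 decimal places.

Let the stationary distribution be π with π = πP and π_1 + π_2 + π_3 = 1.
π_1 = 0.25·π_1 + 0.35·π_2 + 0.25·π_3
π_2 = 0.35·π_1 + 0.2·π_2 + 0.5·π_3
Solving with the normalization constraint gives π = (0.2852, 0.3517, 0.3631).
So the stationary probability of Bear is 0.3631.

0.3631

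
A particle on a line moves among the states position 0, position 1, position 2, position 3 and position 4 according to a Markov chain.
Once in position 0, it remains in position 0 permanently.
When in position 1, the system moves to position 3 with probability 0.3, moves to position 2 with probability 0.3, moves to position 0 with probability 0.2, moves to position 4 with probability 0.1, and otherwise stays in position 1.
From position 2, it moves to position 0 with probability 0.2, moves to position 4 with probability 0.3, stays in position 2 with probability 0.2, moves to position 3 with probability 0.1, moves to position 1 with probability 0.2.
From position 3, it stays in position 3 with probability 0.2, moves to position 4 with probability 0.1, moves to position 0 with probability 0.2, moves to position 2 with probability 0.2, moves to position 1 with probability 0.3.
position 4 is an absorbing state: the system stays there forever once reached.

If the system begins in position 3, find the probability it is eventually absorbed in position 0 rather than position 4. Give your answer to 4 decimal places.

0.5803

Let h(s) be the probability of absorption at position 0 starting from transient state s. Then h(position 0) = 1 and h(position 4) = 0. By first-step analysis:
h(position 1) = 0.2·1 + 0.1·h(position 1) + 0.3·h(position 2) + 0.3·h(position 3) + 0.1·0
h(position 2) = 0.2·1 + 0.2·h(position 1) + 0.2·h(position 2) + 0.1·h(position 3) + 0.3·0
h(position 3) = 0.2·1 + 0.3·h(position 1) + 0.2·h(position 2) + 0.2·h(position 3) + 0.1·0
Solving: h(position 1) = 0.5707, h(position 2) = 0.4652, h(position 3) = 0.5803.
Starting from position 3, the probability is 0.5803.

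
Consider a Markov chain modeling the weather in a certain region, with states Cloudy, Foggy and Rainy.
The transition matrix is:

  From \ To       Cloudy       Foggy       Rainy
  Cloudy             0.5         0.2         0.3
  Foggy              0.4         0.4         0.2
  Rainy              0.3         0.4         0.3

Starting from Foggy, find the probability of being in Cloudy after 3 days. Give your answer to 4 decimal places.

Propagate the distribution vector 3 days from Foggy.
After 0 days: (0.0000, 1.0000, 0.0000)
After 1 day: (0.4000, 0.4000, 0.2000)
After 2 days: (0.4200, 0.3200, 0.2600)
After 3 days: (0.4160, 0.3160, 0.2680)
P(in Cloudy after 3 days) = 0.4160

0.4160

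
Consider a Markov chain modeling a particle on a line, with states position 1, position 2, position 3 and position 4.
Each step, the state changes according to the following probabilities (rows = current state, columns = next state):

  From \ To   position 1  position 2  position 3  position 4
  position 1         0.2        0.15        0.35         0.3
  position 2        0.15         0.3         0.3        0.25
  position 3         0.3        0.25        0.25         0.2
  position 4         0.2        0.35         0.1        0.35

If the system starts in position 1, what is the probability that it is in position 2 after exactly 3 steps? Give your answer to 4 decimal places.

Propagate the distribution vector 3 steps from position 1.
After 0 steps: (1.0000, 0.0000, 0.0000, 0.0000)
After 1 step: (0.2000, 0.1500, 0.3500, 0.3000)
After 2 steps: (0.2275, 0.2675, 0.2325, 0.2725)
After 3 steps: (0.2099, 0.2679, 0.2453, 0.2770)
P(in position 2 after 3 steps) = 0.2679

0.2679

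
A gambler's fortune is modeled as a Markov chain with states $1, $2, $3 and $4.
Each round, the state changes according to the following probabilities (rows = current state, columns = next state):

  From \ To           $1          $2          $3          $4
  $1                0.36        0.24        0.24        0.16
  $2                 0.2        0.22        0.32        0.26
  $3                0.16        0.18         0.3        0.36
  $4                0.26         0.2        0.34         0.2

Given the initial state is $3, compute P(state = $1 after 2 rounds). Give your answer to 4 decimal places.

Propagate the distribution vector 2 rounds from $3.
After 0 rounds: (0.0000, 0.0000, 1.0000, 0.0000)
After 1 round: (0.1600, 0.1800, 0.3000, 0.3600)
After 2 rounds: (0.2352, 0.2040, 0.3084, 0.2524)
P(in $1 after 2 rounds) = 0.2352

0.2352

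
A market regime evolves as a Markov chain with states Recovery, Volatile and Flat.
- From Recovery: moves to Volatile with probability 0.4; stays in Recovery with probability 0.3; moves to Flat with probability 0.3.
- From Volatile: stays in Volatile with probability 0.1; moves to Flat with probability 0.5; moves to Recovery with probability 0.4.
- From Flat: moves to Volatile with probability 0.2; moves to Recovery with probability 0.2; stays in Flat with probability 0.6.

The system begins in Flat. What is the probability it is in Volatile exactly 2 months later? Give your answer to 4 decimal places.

0.2200

Sum over the intermediate state after 1 month:
P = P(Flat→Recovery)·P(Recovery→Volatile) + P(Flat→Volatile)·P(Volatile→Volatile) + P(Flat→Flat)·P(Flat→Volatile)
  = 0.2×0.4 + 0.2×0.1 + 0.6×0.2
  = 0.0800 + 0.0200 + 0.1200 = 0.2200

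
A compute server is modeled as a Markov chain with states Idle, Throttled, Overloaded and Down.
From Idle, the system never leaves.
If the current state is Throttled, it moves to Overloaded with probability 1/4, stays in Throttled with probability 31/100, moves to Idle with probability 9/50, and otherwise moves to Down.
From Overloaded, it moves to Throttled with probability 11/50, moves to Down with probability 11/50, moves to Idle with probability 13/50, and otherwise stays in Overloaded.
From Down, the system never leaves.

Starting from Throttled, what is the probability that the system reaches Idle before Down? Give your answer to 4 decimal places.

Let h(s) be the probability of absorption at Idle starting from transient state s. Then h(Idle) = 1 and h(Down) = 0. By first-step analysis:
h(Throttled) = 0.18·1 + 0.31·h(Throttled) + 0.25·h(Overloaded) + 0.26·0
h(Overloaded) = 0.26·1 + 0.22·h(Throttled) + 0.3·h(Overloaded) + 0.22·0
Solving: h(Throttled) = 0.4463, h(Overloaded) = 0.5117.
Starting from Throttled, the probability is 0.4463.

0.4463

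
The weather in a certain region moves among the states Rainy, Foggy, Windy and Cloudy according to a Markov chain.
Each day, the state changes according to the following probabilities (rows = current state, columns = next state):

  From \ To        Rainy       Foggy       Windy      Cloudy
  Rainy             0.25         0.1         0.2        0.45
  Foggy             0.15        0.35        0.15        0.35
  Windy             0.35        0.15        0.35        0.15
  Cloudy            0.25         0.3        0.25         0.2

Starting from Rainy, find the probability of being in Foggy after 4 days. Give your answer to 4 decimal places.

Propagate the distribution vector 4 days from Rainy.
After 0 days: (1.0000, 0.0000, 0.0000, 0.0000)
After 1 day: (0.2500, 0.1000, 0.2000, 0.4500)
After 2 days: (0.2600, 0.2250, 0.2475, 0.2675)
After 3 days: (0.2523, 0.2221, 0.2393, 0.2864)
After 4 days: (0.2517, 0.2248, 0.2391, 0.2844)
P(in Foggy after 4 days) = 0.2248

0.2248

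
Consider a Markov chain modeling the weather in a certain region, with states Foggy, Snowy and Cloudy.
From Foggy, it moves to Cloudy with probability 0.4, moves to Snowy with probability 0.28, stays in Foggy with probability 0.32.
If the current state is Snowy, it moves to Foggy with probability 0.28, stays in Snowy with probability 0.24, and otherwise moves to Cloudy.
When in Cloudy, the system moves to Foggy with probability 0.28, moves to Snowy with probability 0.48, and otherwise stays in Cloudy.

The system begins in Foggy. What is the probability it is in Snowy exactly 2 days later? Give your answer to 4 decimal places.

0.3488

Sum over the intermediate state after 1 day:
P = P(Foggy→Foggy)·P(Foggy→Snowy) + P(Foggy→Snowy)·P(Snowy→Snowy) + P(Foggy→Cloudy)·P(Cloudy→Snowy)
  = 0.32×0.28 + 0.28×0.24 + 0.4×0.48
  = 0.0896 + 0.0672 + 0.1920 = 0.3488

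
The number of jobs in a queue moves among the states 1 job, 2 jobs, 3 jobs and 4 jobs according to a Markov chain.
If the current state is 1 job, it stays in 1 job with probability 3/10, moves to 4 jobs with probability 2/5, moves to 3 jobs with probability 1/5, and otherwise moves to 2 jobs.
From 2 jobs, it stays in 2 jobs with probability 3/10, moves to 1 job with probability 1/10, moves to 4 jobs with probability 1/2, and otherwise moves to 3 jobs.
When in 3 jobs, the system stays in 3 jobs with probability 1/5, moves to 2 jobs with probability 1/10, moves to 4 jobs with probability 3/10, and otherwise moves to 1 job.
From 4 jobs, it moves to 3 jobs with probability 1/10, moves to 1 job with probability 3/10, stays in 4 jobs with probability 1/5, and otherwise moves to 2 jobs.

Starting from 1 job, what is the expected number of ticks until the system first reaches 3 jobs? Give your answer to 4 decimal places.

7.2093

Let t(s) be the expected number of ticks to first reach 3 jobs from state s, with t(3 jobs) = 0. Conditioning on the first tick:
t(1 job) = 1 + 0.3·t(1 job) + 0.1·t(2 jobs) + 0.4·t(4 jobs)
t(2 jobs) = 1 + 0.1·t(1 job) + 0.3·t(2 jobs) + 0.5·t(4 jobs)
t(4 jobs) = 1 + 0.3·t(1 job) + 0.4·t(2 jobs) + 0.2·t(4 jobs)
Solving: t(1 job) = 7.2093, t(2 jobs) = 8.2171, t(4 jobs) = 8.0620.
Expected ticks from 1 job to 3 jobs: 7.2093.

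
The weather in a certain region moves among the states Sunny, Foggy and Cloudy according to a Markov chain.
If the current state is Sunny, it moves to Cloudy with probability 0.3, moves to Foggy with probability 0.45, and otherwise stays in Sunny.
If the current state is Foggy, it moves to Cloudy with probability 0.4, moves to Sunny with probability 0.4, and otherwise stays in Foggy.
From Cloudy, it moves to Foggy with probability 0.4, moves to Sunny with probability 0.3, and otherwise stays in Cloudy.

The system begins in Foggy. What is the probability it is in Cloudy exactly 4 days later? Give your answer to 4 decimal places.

0.3339

Propagate the distribution vector 4 days from Foggy.
After 0 days: (0.0000, 1.0000, 0.0000)
After 1 day: (0.4000, 0.2000, 0.4000)
After 2 days: (0.3000, 0.3800, 0.3200)
After 3 days: (0.3230, 0.3390, 0.3380)
After 4 days: (0.3178, 0.3484, 0.3339)
P(in Cloudy after 4 days) = 0.3339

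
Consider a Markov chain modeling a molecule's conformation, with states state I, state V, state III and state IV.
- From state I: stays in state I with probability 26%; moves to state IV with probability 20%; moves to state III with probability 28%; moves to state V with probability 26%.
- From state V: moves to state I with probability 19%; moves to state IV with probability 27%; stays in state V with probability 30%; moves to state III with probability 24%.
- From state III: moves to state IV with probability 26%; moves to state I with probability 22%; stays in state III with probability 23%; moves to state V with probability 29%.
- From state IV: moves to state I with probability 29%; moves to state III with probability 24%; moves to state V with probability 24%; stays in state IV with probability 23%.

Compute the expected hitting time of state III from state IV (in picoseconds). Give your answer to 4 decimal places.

Let t(s) be the expected number of picoseconds to first reach state III from state s, with t(state III) = 0. Conditioning on the first picosecond:
t(state I) = 1 + 0.26·t(state I) + 0.26·t(state V) + 0.2·t(state IV)
t(state V) = 1 + 0.19·t(state I) + 0.3·t(state V) + 0.27·t(state IV)
t(state IV) = 1 + 0.29·t(state I) + 0.24·t(state V) + 0.23·t(state IV)
Solving: t(state I) = 3.8411, t(state V) = 4.0125, t(state IV) = 3.9960.
Expected picoseconds from state IV to state III: 3.9960.

3.9960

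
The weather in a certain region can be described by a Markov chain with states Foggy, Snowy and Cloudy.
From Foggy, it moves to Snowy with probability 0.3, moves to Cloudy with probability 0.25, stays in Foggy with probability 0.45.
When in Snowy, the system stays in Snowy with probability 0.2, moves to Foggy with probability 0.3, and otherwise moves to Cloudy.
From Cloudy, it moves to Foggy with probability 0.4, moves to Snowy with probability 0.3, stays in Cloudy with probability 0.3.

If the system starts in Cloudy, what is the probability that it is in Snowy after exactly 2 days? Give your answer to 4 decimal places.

Sum over the intermediate state after 1 day:
P = P(Cloudy→Foggy)·P(Foggy→Snowy) + P(Cloudy→Snowy)·P(Snowy→Snowy) + P(Cloudy→Cloudy)·P(Cloudy→Snowy)
  = 0.4×0.3 + 0.3×0.2 + 0.3×0.3
  = 0.1200 + 0.0600 + 0.0900 = 0.2700

0.2700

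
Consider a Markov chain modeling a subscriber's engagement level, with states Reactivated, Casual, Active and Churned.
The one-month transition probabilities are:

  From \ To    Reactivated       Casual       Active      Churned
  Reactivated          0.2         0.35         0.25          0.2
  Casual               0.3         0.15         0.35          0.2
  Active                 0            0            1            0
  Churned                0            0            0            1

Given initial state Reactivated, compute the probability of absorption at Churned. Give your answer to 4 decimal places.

0.4174

Let h(s) be the probability of absorption at Churned starting from transient state s. Then h(Churned) = 1 and h(Active) = 0. By first-step analysis:
h(Reactivated) = 0.2·h(Reactivated) + 0.35·h(Casual) + 0.25·0 + 0.2·1
h(Casual) = 0.3·h(Reactivated) + 0.15·h(Casual) + 0.35·0 + 0.2·1
Solving: h(Reactivated) = 0.4174, h(Casual) = 0.3826.
Starting from Reactivated, the probability is 0.4174.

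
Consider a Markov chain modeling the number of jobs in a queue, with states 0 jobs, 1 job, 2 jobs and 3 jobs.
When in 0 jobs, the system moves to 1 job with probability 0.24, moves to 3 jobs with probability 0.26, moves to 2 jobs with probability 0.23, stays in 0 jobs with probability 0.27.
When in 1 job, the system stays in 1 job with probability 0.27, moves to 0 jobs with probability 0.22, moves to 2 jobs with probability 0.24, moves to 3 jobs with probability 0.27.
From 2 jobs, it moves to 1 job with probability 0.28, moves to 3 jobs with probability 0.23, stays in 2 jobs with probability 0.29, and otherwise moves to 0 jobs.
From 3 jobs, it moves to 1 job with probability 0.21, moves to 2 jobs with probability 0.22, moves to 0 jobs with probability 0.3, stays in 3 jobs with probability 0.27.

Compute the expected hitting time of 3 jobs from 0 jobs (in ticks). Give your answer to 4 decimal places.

Let t(s) be the expected number of ticks to first reach 3 jobs from state s, with t(3 jobs) = 0. Conditioning on the first tick:
t(0 jobs) = 1 + 0.27·t(0 jobs) + 0.24·t(1 job) + 0.23·t(2 jobs)
t(1 job) = 1 + 0.22·t(0 jobs) + 0.27·t(1 job) + 0.24·t(2 jobs)
t(2 jobs) = 1 + 0.2·t(0 jobs) + 0.28·t(1 job) + 0.29·t(2 jobs)
Solving: t(0 jobs) = 3.9192, t(1 job) = 3.8801, t(2 jobs) = 4.0426.
Expected ticks from 0 jobs to 3 jobs: 3.9192.

3.9192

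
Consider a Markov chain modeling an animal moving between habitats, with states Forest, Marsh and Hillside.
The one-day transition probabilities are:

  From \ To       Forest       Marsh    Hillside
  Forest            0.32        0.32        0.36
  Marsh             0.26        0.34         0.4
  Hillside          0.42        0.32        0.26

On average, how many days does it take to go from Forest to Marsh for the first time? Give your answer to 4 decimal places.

3.1250

Let t(s) be the expected number of days to first reach Marsh from state s, with t(Marsh) = 0. Conditioning on the first day:
t(Forest) = 1 + 0.32·t(Forest) + 0.36·t(Hillside)
t(Hillside) = 1 + 0.42·t(Forest) + 0.26·t(Hillside)
Solving: t(Forest) = 3.1250, t(Hillside) = 3.1250.
Expected days from Forest to Marsh: 3.1250.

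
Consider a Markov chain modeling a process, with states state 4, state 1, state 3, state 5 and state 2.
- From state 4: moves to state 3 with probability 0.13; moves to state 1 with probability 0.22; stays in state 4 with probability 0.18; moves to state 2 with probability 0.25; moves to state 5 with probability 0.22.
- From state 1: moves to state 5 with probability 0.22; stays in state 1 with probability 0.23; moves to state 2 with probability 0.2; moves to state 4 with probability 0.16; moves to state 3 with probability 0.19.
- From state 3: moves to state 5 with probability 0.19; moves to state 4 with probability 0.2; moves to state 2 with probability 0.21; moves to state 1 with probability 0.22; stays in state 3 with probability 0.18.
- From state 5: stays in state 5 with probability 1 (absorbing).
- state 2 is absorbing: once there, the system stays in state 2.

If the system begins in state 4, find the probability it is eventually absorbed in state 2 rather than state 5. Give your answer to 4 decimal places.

Let h(s) be the probability of absorption at state 2 starting from transient state s. Then h(state 2) = 1 and h(state 5) = 0. By first-step analysis:
h(state 4) = 0.18·h(state 4) + 0.22·h(state 1) + 0.13·h(state 3) + 0.22·0 + 0.25·1
h(state 1) = 0.16·h(state 4) + 0.23·h(state 1) + 0.19·h(state 3) + 0.22·0 + 0.2·1
h(state 3) = 0.2·h(state 4) + 0.22·h(state 1) + 0.18·h(state 3) + 0.19·0 + 0.21·1
Solving: h(state 4) = 0.5194, h(state 1) = 0.4949, h(state 3) = 0.5155.
Starting from state 4, the probability is 0.5194.

0.5194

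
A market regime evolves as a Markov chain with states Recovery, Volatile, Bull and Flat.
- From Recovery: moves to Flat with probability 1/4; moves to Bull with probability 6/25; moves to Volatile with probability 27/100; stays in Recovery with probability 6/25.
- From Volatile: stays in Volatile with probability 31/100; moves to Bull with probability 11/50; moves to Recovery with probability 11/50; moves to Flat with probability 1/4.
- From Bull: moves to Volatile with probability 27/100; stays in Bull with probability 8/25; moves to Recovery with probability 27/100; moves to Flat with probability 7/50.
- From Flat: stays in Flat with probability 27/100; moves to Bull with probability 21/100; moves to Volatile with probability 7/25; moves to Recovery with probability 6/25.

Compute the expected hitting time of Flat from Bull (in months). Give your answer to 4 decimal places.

Let t(s) be the expected number of months to first reach Flat from state s, with t(Flat) = 0. Conditioning on the first month:
t(Recovery) = 1 + 0.24·t(Recovery) + 0.27·t(Volatile) + 0.24·t(Bull)
t(Volatile) = 1 + 0.22·t(Recovery) + 0.31·t(Volatile) + 0.22·t(Bull)
t(Bull) = 1 + 0.27·t(Recovery) + 0.27·t(Volatile) + 0.32·t(Bull)
Solving: t(Recovery) = 4.5050, t(Volatile) = 4.4938, t(Bull) = 5.0436.
Expected months from Bull to Flat: 5.0436.

5.0436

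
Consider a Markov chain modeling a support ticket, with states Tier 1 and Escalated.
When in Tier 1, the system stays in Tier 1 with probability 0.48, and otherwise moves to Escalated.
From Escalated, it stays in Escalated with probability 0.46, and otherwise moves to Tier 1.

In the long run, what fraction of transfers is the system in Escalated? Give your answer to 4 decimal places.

Let the stationary distribution be π with π = πP and π_1 + π_2 = 1.
π_1 = 0.48·π_1 + 0.54·π_2
Solving with the normalization constraint gives π = (0.5094, 0.4906).
So the stationary probability of Escalated is 0.4906.

0.4906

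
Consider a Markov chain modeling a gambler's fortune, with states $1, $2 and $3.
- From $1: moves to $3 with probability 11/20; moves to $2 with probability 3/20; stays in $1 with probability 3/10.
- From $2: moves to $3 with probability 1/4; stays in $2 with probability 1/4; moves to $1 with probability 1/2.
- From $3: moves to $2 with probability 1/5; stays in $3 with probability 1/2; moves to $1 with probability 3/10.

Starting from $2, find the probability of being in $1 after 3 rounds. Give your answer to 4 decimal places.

0.3375

Propagate the distribution vector 3 rounds from $2.
After 0 rounds: (0.0000, 1.0000, 0.0000)
After 1 round: (0.5000, 0.2500, 0.2500)
After 2 rounds: (0.3500, 0.1875, 0.4625)
After 3 rounds: (0.3375, 0.1919, 0.4706)
P(in $1 after 3 rounds) = 0.3375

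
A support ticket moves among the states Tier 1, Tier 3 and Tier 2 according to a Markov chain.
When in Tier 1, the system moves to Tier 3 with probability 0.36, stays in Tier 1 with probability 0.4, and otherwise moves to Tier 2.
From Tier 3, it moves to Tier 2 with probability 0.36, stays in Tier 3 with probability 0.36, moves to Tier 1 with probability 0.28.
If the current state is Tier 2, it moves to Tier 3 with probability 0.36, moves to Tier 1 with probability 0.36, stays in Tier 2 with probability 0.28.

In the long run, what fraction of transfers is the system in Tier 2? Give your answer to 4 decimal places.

0.2950

Let the stationary distribution be π with π = πP and π_1 + π_2 + π_3 = 1.
π_1 = 0.4·π_1 + 0.28·π_2 + 0.36·π_3
π_2 = 0.36·π_1 + 0.36·π_2 + 0.36·π_3
Solving with the normalization constraint gives π = (0.3450, 0.3600, 0.2950).
So the stationary probability of Tier 2 is 0.2950.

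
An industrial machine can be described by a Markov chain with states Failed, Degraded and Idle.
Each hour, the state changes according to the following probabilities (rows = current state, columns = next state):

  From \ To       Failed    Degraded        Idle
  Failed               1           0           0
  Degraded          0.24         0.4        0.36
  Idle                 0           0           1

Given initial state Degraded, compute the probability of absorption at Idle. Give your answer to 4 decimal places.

Let h(s) be the probability of absorption at Idle starting from transient state s. Then h(Idle) = 1 and h(Failed) = 0. By first-step analysis:
h(Degraded) = 0.24·0 + 0.4·h(Degraded) + 0.36·1
Solving: h(Degraded) = 0.6000.
Starting from Degraded, the probability is 0.6000.

0.6000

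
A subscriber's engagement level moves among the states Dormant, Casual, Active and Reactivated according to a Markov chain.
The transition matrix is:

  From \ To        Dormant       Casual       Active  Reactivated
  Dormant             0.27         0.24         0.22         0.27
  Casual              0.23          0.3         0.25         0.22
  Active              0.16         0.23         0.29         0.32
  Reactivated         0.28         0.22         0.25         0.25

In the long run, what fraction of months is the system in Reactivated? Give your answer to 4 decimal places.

Let the stationary distribution be π with π = πP and π_1 + π_2 + π_3 + π_4 = 1.
π_1 = 0.27·π_1 + 0.23·π_2 + 0.16·π_3 + 0.28·π_4
π_2 = 0.24·π_1 + 0.3·π_2 + 0.23·π_3 + 0.22·π_4
π_3 = 0.22·π_1 + 0.25·π_2 + 0.29·π_3 + 0.25·π_4
Solving with the normalization constraint gives π = (0.2349, 0.2470, 0.2531, 0.2650).
So the stationary probability of Reactivated is 0.2650.

0.2650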